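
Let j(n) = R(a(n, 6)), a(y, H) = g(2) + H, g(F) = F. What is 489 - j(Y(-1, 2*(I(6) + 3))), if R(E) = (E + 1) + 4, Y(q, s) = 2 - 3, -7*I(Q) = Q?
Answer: 476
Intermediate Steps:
I(Q) = -Q/7
Y(q, s) = -1
a(y, H) = 2 + H
R(E) = 5 + E (R(E) = (1 + E) + 4 = 5 + E)
j(n) = 13 (j(n) = 5 + (2 + 6) = 5 + 8 = 13)
489 - j(Y(-1, 2*(I(6) + 3))) = 489 - 1*13 = 489 - 13 = 476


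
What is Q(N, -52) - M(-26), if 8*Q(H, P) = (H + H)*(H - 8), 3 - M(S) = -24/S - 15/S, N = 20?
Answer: 117/2 ≈ 58.500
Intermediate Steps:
M(S) = 3 + 39/S (M(S) = 3 - (-24/S - 15/S) = 3 - (-39)/S = 3 + 39/S)
Q(H, P) = H*(-8 + H)/4 (Q(H, P) = ((H + H)*(H - 8))/8 = ((2*H)*(-8 + H))/8 = (2*H*(-8 + H))/8 = H*(-8 + H)/4)
Q(N, -52) - M(-26) = (¼)*20*(-8 + 20) - (3 + 39/(-26)) = (¼)*20*12 - (3 + 39*(-1/26)) = 60 - (3 - 3/2) = 60 - 1*3/2 = 60 - 3/2 = 117/2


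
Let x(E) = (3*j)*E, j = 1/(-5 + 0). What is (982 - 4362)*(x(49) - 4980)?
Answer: 16931772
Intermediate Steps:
j = -⅕ (j = 1/(-5) = -⅕ ≈ -0.20000)
x(E) = -3*E/5 (x(E) = (3*(-⅕))*E = -3*E/5)
(982 - 4362)*(x(49) - 4980) = (982 - 4362)*(-⅗*49 - 4980) = -3380*(-147/5 - 4980) = -3380*(-25047/5) = 16931772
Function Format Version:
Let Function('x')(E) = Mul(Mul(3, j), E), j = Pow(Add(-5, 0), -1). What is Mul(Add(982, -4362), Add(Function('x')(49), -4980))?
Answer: 16931772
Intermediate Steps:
j = Rational(-1, 5) (j = Pow(-5, -1) = Rational(-1, 5) ≈ -0.20000)
Function('x')(E) = Mul(Rational(-3, 5), E) (Function('x')(E) = Mul(Mul(3, Rational(-1, 5)), E) = Mul(Rational(-3, 5), E))
Mul(Add(982, -4362), Add(Function('x')(49), -4980)) = Mul(Add(982, -4362), Add(Mul(Rational(-3, 5), 49), -4980)) = Mul(-3380, Add(Rational(-147, 5), -4980)) = Mul(-3380, Rational(-25047, 5)) = 16931772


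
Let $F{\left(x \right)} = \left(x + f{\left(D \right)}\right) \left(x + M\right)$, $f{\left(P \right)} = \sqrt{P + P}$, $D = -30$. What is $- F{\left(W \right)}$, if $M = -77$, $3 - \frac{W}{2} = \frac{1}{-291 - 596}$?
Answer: $\frac{335278900}{786769} + \frac{125950 i \sqrt{15}}{887} \approx 426.15 + 549.95 i$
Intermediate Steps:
$W = \frac{5324}{887}$ ($W = 6 - \frac{2}{-291 - 596} = 6 - \frac{2}{-887} = 6 - - \frac{2}{887} = 6 + \frac{2}{887} = \frac{5324}{887} \approx 6.0023$)
$f{\left(P \right)} = \sqrt{2} \sqrt{P}$ ($f{\left(P \right)} = \sqrt{2 P} = \sqrt{2} \sqrt{P}$)
$F{\left(x \right)} = \left(-77 + x\right) \left(x + 2 i \sqrt{15}\right)$ ($F{\left(x \right)} = \left(x + \sqrt{2} \sqrt{-30}\right) \left(x - 77\right) = \left(x + \sqrt{2} i \sqrt{30}\right) \left(-77 + x\right) = \left(x + 2 i \sqrt{15}\right) \left(-77 + x\right) = \left(-77 + x\right) \left(x + 2 i \sqrt{15}\right)$)
$- F{\left(W \right)} = - (\left(\frac{5324}{887}\right)^{2} - \frac{409948}{887} - 154 i \sqrt{15} + 2 i \frac{5324}{887} \sqrt{15}) = - (\frac{28344976}{786769} - \frac{409948}{887} - 154 i \sqrt{15} + \frac{10648 i \sqrt{15}}{887}) = - (- \frac{335278900}{786769} - \frac{125950 i \sqrt{15}}{887}) = \frac{335278900}{786769} + \frac{125950 i \sqrt{15}}{887}$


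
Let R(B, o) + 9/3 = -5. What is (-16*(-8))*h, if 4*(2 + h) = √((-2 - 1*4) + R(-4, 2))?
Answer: -256 + 32*I*√14 ≈ -256.0 + 119.73*I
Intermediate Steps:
R(B, o) = -8 (R(B, o) = -3 - 5 = -8)
h = -2 + I*√14/4 (h = -2 + √((-2 - 1*4) - 8)/4 = -2 + √((-2 - 4) - 8)/4 = -2 + √(-6 - 8)/4 = -2 + √(-14)/4 = -2 + (I*√14)/4 = -2 + I*√14/4 ≈ -2.0 + 0.93541*I)
(-16*(-8))*h = (-16*(-8))*(-2 + I*√14/4) = 128*(-2 + I*√14/4) = -256 + 32*I*√14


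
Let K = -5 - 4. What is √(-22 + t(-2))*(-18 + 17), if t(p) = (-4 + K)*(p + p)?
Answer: -√30 ≈ -5.4772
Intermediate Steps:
K = -9
t(p) = -26*p (t(p) = (-4 - 9)*(p + p) = -26*p)
√(-22 + t(-2))*(-18 + 17) = √(-22 - 26*(-2))*(-18 + 17) = √(-22 + 52)*(-1) = √30*(-1) = -√30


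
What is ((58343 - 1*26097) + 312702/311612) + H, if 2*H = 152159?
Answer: 8438959602/77903 ≈ 1.0833e+5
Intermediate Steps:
H = 152159/2 (H = (½)*152159 = 152159/2 ≈ 76080.)
((58343 - 1*26097) + 312702/311612) + H = ((58343 - 1*26097) + 312702/311612) + 152159/2 = ((58343 - 26097) + 312702*(1/311612)) + 152159/2 = (32246 + 156351/155806) + 152159/2 = 5024276627/155806 + 152159/2 = 8438959602/77903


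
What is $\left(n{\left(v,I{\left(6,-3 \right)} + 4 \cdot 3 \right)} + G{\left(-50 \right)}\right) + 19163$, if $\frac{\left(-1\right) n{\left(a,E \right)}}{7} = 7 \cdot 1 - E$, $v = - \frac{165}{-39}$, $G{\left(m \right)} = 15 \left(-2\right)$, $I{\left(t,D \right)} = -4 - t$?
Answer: $19098$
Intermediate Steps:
$G{\left(m \right)} = -30$
$v = \frac{55}{13}$ ($v = \left(-165\right) \left(- \frac{1}{39}\right) = \frac{55}{13} \approx 4.2308$)
$n{\left(a,E \right)} = -49 + 7 E$ ($n{\left(a,E \right)} = - 7 \left(7 \cdot 1 - E\right) = - 7 \left(7 - E\right) = -49 + 7 E$)
$\left(n{\left(v,I{\left(6,-3 \right)} + 4 \cdot 3 \right)} + G{\left(-50 \right)}\right) + 19163 = \left(\left(-49 + 7 \left(\left(-4 - 6\right) + 4 \cdot 3\right)\right) - 30\right) + 19163 = \left(\left(-49 + 7 \left(\left(-4 - 6\right) + 12\right)\right) - 30\right) + 19163 = \left(\left(-49 + 7 \left(-10 + 12\right)\right) - 30\right) + 19163 = \left(\left(-49 + 7 \cdot 2\right) - 30\right) + 19163 = \left(\left(-49 + 14\right) - 30\right) + 19163 = \left(-35 - 30\right) + 19163 = -65 + 19163 = 19098$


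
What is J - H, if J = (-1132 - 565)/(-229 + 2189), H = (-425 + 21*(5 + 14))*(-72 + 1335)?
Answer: 64360783/1960 ≈ 32837.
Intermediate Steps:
H = -32838 (H = (-425 + 21*19)*1263 = (-425 + 399)*1263 = -26*1263 = -32838)
J = -1697/1960 ≈ -0.86582
J - H = -1697/1960 - 1*(-32838) = -1697/1960 + 32838 = 64360783/1960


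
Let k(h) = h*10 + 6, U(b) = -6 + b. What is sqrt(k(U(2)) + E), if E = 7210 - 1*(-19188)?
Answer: 26*sqrt(39) ≈ 162.37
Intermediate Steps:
k(h) = 6 + 10*h (k(h) = 10*h + 6 = 6 + 10*h)
E = 26398 (E = 7210 + 19188 = 26398)
sqrt(k(U(2)) + E) = sqrt((6 + 10*(-6 + 2)) + 26398) = sqrt((6 + 10*(-4)) + 26398) = sqrt((6 - 40) + 26398) = sqrt(-34 + 26398) = sqrt(26364) = 26*sqrt(39)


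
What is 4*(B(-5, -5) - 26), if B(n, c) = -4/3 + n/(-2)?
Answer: -298/3 ≈ -99.333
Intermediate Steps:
B(n, c) = -4/3 - n/2 (B(n, c) = -4*1/3 + n*(-1/2) = -4/3 - n/2)
4*(B(-5, -5) - 26) = 4*((-4/3 - 1/2*(-5)) - 26) = 4*((-4/3 + 5/2) - 26) = 4*(7/6 - 26) = 4*(-149/6) = -298/3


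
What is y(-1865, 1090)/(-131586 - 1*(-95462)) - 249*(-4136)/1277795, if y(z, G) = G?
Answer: 17905005293/23079533290 ≈ 0.77580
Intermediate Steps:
y(-1865, 1090)/(-131586 - 1*(-95462)) - 249*(-4136)/1277795 = 1090/(-131586 - 1*(-95462)) - 249*(-4136)/1277795 = 1090/(-131586 + 95462) + 1029864*(1/1277795) = 1090/(-36124) + 1029864/1277795 = 1090*(-1/36124) + 1029864/1277795 = -545/18062 + 1029864/1277795 = 17905005293/23079533290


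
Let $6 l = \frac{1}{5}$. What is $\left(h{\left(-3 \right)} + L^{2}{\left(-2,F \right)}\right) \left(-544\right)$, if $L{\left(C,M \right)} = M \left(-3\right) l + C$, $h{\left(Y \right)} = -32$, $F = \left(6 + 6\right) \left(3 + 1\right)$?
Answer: $- \frac{193664}{25} \approx -7746.6$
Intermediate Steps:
$l = \frac{1}{30}$ ($l = \frac{1}{6 \cdot 5} = \frac{1}{6} \cdot \frac{1}{5} = \frac{1}{30} \approx 0.033333$)
$F = 48$ ($F = 12 \cdot 4 = 48$)
$L{\left(C,M \right)} = C - \frac{M}{10}$ ($L{\left(C,M \right)} = M \left(-3\right) \frac{1}{30} + C = - 3 M \frac{1}{30} + C = - \frac{M}{10} + C = C - \frac{M}{10}$)
$\left(h{\left(-3 \right)} + L^{2}{\left(-2,F \right)}\right) \left(-544\right) = \left(-32 + \left(-2 - \frac{24}{5}\right)^{2}\right) \left(-544\right) = \left(-32 + \left(- \frac{34}{5}\right)^{2}\right) \left(-544\right) = \left(-32 + \frac{1156}{25}\right) \left(-544\right) = \frac{356}{25} \left(-544\right) = - \frac{193664}{25}$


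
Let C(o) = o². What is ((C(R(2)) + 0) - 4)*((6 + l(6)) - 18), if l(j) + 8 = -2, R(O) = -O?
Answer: 0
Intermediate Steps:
l(j) = -10 (l(j) = -8 - 2 = -10)
((C(R(2)) + 0) - 4)*((6 + l(6)) - 18) = (((-1*2)² + 0) - 4)*((6 - 10) - 18) = (((-2)² + 0) - 4)*(-4 - 18) = ((4 + 0) - 4)*(-22) = (4 - 4)*(-22) = 0*(-22) = 0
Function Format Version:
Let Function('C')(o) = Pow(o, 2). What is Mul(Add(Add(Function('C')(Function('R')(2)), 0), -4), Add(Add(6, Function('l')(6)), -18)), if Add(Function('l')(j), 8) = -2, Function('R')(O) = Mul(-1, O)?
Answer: 0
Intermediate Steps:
Function('l')(j) = -10 (Function('l')(j) = Add(-8, -2) = -10)
Mul(Add(Add(Function('C')(Function('R')(2)), 0), -4), Add(Add(6, Function('l')(6)), -18)) = Mul(Add(Add(Pow(Mul(-1, 2), 2), 0), -4), Add(Add(6, -10), -18)) = Mul(Add(Add(Pow(-2, 2), 0), -4), Add(-4, -18)) = Mul(Add(Add(4, 0), -4), -22) = Mul(Add(4, -4), -22) = Mul(0, -22) = 0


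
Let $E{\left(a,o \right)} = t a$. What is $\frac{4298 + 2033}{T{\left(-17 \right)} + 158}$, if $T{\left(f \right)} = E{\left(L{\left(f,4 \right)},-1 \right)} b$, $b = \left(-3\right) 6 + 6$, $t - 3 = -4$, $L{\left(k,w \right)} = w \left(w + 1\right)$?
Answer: $\frac{6331}{398} \approx 15.907$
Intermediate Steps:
$L{\left(k,w \right)} = w \left(1 + w\right)$
$t = -1$ ($t = 3 - 4 = -1$)
$E{\left(a,o \right)} = - a$
$b = -12$ ($b = -18 + 6 = -12$)
$T{\left(f \right)} = 240$ ($T{\left(f \right)} = - 4 \left(1 + 4\right) \left(-12\right) = - 4 \cdot 5 \left(-12\right) = \left(-1\right) 20 \left(-12\right) = \left(-20\right) \left(-12\right) = 240$)
$\frac{4298 + 2033}{T{\left(-17 \right)} + 158} = \frac{4298 + 2033}{240 + 158} = \frac{6331}{398}$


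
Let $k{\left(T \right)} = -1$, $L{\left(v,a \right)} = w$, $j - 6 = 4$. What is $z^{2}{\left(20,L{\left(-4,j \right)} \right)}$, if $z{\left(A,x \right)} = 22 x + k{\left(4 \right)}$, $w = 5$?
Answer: $11881$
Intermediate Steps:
$j = 10$ ($j = 6 + 4 = 10$)
$L{\left(v,a \right)} = 5$
$z{\left(A,x \right)} = -1 + 22 x$ ($z{\left(A,x \right)} = 22 x - 1 = -1 + 22 x$)
$z^{2}{\left(20,L{\left(-4,j \right)} \right)} = \left(-1 + 22 \cdot 5\right)^{2} = \left(-1 + 110\right)^{2} = 109^{2} = 11881$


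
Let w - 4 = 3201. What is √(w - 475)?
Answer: √2730 ≈ 52.249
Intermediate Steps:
w = 3205 (w = 4 + 3201 = 3205)
√(w - 475) = √(3205 - 475) = √2730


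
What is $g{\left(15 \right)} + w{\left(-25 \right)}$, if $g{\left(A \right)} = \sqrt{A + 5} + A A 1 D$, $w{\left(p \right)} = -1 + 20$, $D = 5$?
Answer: $1144 + 2 \sqrt{5} \approx 1148.5$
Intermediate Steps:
$w{\left(p \right)} = 19$
$g{\left(A \right)} = \sqrt{5 + A} + 5 A^{2}$ ($g{\left(A \right)} = \sqrt{A + 5} + A A 1 \cdot 5 = \sqrt{5 + A} + A^{2} \cdot 1 \cdot 5 = \sqrt{5 + A} + A^{2} \cdot 5 = \sqrt{5 + A} + 5 A^{2}$)
$g{\left(15 \right)} + w{\left(-25 \right)} = \left(\sqrt{5 + 15} + 5 \cdot 15^{2}\right) + 19 = \left(\sqrt{20} + 5 \cdot 225\right) + 19 = \left(2 \sqrt{5} + 1125\right) + 19 = \left(1125 + 2 \sqrt{5}\right) + 19 = 1144 + 2 \sqrt{5}$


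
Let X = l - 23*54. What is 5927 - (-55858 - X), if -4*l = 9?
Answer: 242163/4 ≈ 60541.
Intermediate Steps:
l = -9/4 (l = -¼*9 = -9/4 ≈ -2.2500)
X = -4977/4 (X = -9/4 - 23*54 = -9/4 - 1242 = -4977/4 ≈ -1244.3)
5927 - (-55858 - X) = 5927 - (-55858 - 1*(-4977/4)) = 5927 - (-55858 + 4977/4) = 5927 - 1*(-218455/4) = 5927 + 218455/4 = 242163/4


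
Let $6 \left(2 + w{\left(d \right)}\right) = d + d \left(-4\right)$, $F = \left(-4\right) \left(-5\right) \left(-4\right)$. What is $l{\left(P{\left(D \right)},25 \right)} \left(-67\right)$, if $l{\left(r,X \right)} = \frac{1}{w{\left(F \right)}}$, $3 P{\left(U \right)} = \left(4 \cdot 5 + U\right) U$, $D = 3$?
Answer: $- \frac{67}{38} \approx -1.7632$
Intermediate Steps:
$F = -80$ ($F = 20 \left(-4\right) = -80$)
$w{\left(d \right)} = -2 - \frac{d}{2}$ ($w{\left(d \right)} = -2 + \frac{d + d \left(-4\right)}{6} = -2 + \frac{d - 4 d}{6} = -2 + \frac{\left(-3\right) d}{6} = -2 - \frac{d}{2}$)
$P{\left(U \right)} = \frac{U \left(20 + U\right)}{3}$ ($P{\left(U \right)} = \frac{\left(4 \cdot 5 + U\right) U}{3} = \frac{\left(20 + U\right) U}{3} = \frac{U \left(20 + U\right)}{3}$)
$l{\left(r,X \right)} = \frac{1}{38}$ ($l{\left(r,X \right)} = \frac{1}{-2 - -40} = \frac{1}{-2 + 40} = \frac{1}{38}$)
$l{\left(P{\left(D \right)},25 \right)} \left(-67\right) = \frac{1}{38} \left(-67\right) = - \frac{67}{38}$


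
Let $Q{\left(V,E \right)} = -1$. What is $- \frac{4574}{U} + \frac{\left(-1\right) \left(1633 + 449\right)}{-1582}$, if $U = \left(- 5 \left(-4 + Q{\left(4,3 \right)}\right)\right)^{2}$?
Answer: $- \frac{2967409}{494375} \approx -6.0023$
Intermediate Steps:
$U = 625$ ($U = \left(- 5 \left(-4 - 1\right)\right)^{2} = \left(\left(-5\right) \left(-5\right)\right)^{2} = 25^{2} = 625$)
$- \frac{4574}{U} + \frac{\left(-1\right) \left(1633 + 449\right)}{-1582} = - \frac{4574}{625} + \frac{\left(-1\right) \left(1633 + 449\right)}{-1582} = \left(-4574\right) \frac{1}{625} + \left(-1\right) 2082 \left(- \frac{1}{1582}\right) = - \frac{4574}{625} - - \frac{1041}{791} = - \frac{4574}{625} + \frac{1041}{791} = - \frac{2967409}{494375}$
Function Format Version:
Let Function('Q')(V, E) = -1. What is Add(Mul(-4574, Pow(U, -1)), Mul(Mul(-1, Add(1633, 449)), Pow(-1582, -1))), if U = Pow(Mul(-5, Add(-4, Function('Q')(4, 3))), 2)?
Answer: Rational(-2967409, 494375) ≈ -6.0023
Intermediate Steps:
U = 625 (U = Pow(Mul(-5, Add(-4, -1)), 2) = Pow(Mul(-5, -5), 2) = Pow(25, 2) = 625)
Add(Mul(-4574, Pow(U, -1)), Mul(Mul(-1, Add(1633, 449)), Pow(-1582, -1))) = Add(Mul(-4574, Pow(625, -1)), Mul(Mul(-1, Add(1633, 449)), Pow(-1582, -1))) = Add(Mul(-4574, Rational(1, 625)), Mul(Mul(-1, 2082), Rational(-1, 1582))) = Add(Rational(-4574, 625), Mul(-2082, Rational(-1, 1582))) = Add(Rational(-4574, 625), Rational(1041, 791)) = Rational(-2967409, 494375)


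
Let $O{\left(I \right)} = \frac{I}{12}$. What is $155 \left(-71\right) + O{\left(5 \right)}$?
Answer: $- \frac{132055}{12} \approx -11005.0$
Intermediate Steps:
$O{\left(I \right)} = \frac{I}{12}$ ($O{\left(I \right)} = I \frac{1}{12} = \frac{I}{12}$)
$155 \left(-71\right) + O{\left(5 \right)} = 155 \left(-71\right) + \frac{1}{12} \cdot 5 = -11005 + \frac{5}{12} = - \frac{132055}{12}$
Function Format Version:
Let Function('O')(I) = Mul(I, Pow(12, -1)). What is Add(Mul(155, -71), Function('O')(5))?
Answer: Rational(-132055, 12) ≈ -11005.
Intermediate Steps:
Function('O')(I) = Mul(Rational(1, 12), I) (Function('O')(I) = Mul(I, Rational(1, 12)) = Mul(Rational(1, 12), I))
Add(Mul(155, -71), Function('O')(5)) = Add(Mul(155, -71), Mul(Rational(1, 12), 5)) = Add(-11005, Rational(5, 12)) = Rational(-132055, 12)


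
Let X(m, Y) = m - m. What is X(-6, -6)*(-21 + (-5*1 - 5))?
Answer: 0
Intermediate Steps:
X(m, Y) = 0
X(-6, -6)*(-21 + (-5*1 - 5)) = 0*(-21 + (-5*1 - 5)) = 0*(-21 + (-5 - 5)) = 0*(-21 - 10) = 0*(-31) = 0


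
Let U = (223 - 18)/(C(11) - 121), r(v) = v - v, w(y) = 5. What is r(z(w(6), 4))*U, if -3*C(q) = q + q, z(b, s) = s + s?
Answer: 0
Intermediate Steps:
z(b, s) = 2*s
C(q) = -2*q/3 (C(q) = -(q + q)/3 = -2*q/3)
r(v) = 0
U = -123/77 (U = (223 - 18)/(-2/3*11 - 121) = 205/(-22/3 - 121) = 205/(-385/3) = 205*(-3/385) = -123/77 ≈ -1.5974)
r(z(w(6), 4))*U = 0*(-123/77) = 0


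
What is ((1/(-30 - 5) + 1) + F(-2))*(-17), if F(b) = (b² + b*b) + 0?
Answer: -5338/35 ≈ -152.51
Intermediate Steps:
F(b) = 2*b² (F(b) = (b² + b²) + 0 = 2*b² + 0 = 2*b²)
((1/(-30 - 5) + 1) + F(-2))*(-17) = ((1/(-30 - 5) + 1) + 2*(-2)²)*(-17) = ((1/(-35) + 1) + 2*4)*(-17) = ((-1/35 + 1) + 8)*(-17) = (34/35 + 8)*(-17) = (314/35)*(-17) = -5338/35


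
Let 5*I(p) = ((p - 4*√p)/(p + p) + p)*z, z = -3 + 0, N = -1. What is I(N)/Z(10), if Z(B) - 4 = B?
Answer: 3/140 - 3*I/35 ≈ 0.021429 - 0.085714*I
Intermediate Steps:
Z(B) = 4 + B
z = -3
I(p) = -3*p/5 - 3*(p - 4*√p)/(10*p) (I(p) = (((p - 4*√p)/(p + p) + p)*(-3))/5 = (((p - 4*√p)/((2*p)) + p)*(-3))/5 = (((p - 4*√p)*(1/(2*p)) + p)*(-3))/5 = (((p - 4*√p)/(2*p) + p)*(-3))/5 = ((p + (p - 4*√p)/(2*p))*(-3))/5 = (-3*p - 3*(p - 4*√p)/(2*p))/5 = -3*p/5 - 3*(p - 4*√p)/(10*p))
I(N)/Z(10) = (-3/10 - ⅗*(-1) + 6/(5*√(-1)))/(4 + 10) = (-3/10 + ⅗ + 6*(-I)/5)/14 = (-3/10 + ⅗ - 6*I/5)*(1/14) = (3/10 - 6*I/5)*(1/14) = 3/140 - 3*I/35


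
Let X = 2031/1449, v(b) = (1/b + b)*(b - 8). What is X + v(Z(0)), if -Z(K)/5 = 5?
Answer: 9994739/12075 ≈ 827.72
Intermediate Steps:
Z(K) = -25 (Z(K) = -5*5 = -25)
v(b) = (-8 + b)*(b + 1/b) (v(b) = (b + 1/b)*(-8 + b) = (-8 + b)*(b + 1/b))
X = 677/483 (X = 2031*(1/1449) = 677/483 ≈ 1.4017)
X + v(Z(0)) = 677/483 + (1 + (-25)² - 8*(-25) - 8/(-25)) = 677/483 + (1 + 625 + 200 - 8*(-1/25)) = 677/483 + (1 + 625 + 200 + 8/25) = 677/483 + 20658/25 = 9994739/12075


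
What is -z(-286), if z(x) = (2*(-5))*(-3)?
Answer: -30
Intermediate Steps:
z(x) = 30 (z(x) = -10*(-3) = 30)
-z(-286) = -1*30 = -30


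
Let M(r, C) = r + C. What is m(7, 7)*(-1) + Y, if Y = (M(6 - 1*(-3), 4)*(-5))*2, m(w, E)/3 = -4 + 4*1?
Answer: -130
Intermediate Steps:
m(w, E) = 0 (m(w, E) = 3*(-4 + 4*1) = 3*(-4 + 4) = 3*0 = 0)
M(r, C) = C + r
Y = -130 (Y = ((4 + (6 - 1*(-3)))*(-5))*2 = ((4 + (6 + 3))*(-5))*2 = ((4 + 9)*(-5))*2 = (13*(-5))*2 = -65*2 = -130)
m(7, 7)*(-1) + Y = 0*(-1) - 130 = 0 - 130 = -130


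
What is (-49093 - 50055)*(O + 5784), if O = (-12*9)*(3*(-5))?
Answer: -734091792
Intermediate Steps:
O = 1620 (O = -108*(-15) = 1620)
(-49093 - 50055)*(O + 5784) = (-49093 - 50055)*(1620 + 5784) = -99148*7404 = -734091792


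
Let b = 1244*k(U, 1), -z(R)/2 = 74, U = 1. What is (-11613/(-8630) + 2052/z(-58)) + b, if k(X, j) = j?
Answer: 393224131/319310 ≈ 1231.5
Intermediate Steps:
z(R) = -148 (z(R) = -2*74 = -148)
b = 1244 (b = 1244*1 = 1244)
(-11613/(-8630) + 2052/z(-58)) + b = (-11613/(-8630) + 2052/(-148)) + 1244 = (-11613*(-1/8630) + 2052*(-1/148)) + 1244 = (11613/8630 - 513/37) + 1244 = -3997509/319310 + 1244 = 393224131/319310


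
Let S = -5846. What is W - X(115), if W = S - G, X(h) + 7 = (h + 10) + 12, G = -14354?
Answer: 8378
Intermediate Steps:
X(h) = 15 + h (X(h) = -7 + ((h + 10) + 12) = -7 + ((10 + h) + 12) = -7 + (22 + h) = 15 + h)
W = 8508 (W = -5846 - 1*(-14354) = -5846 + 14354 = 8508)
W - X(115) = 8508 - (15 + 115) = 8508 - 1*130 = 8508 - 130 = 8378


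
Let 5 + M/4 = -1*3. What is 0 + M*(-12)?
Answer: 384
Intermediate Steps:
M = -32 (M = -20 + 4*(-1*3) = -20 + 4*(-3) = -20 - 12 = -32)
0 + M*(-12) = 0 - 32*(-12) = 0 + 384 = 384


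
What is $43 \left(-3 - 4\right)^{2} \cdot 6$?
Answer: $12642$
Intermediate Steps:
$43 \left(-3 - 4\right)^{2} \cdot 6 = 43 \left(-7\right)^{2} \cdot 6 = 43 \cdot 49 \cdot 6 = 2107 \cdot 6 = 12642$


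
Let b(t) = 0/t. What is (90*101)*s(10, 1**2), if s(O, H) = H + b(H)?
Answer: 9090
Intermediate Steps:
b(t) = 0
s(O, H) = H (s(O, H) = H + 0 = H)
(90*101)*s(10, 1**2) = (90*101)*1**2 = 9090*1 = 9090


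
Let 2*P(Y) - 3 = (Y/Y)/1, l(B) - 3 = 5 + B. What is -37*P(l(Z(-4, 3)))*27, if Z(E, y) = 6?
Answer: -1998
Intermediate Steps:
l(B) = 8 + B (l(B) = 3 + (5 + B) = 8 + B)
P(Y) = 2 (P(Y) = 3/2 + ((Y/Y)/1)/2 = 3/2 + (1*1)/2 = 3/2 + (1/2)*1 = 3/2 + 1/2 = 2)
-37*P(l(Z(-4, 3)))*27 = -37*2*27 = -74*27 = -1998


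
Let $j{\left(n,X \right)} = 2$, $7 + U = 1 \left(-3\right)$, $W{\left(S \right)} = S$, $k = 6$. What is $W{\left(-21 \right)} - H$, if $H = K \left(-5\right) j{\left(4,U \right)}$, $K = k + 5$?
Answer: $89$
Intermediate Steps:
$K = 11$ ($K = 6 + 5 = 11$)
$U = -10$ ($U = -7 + 1 \left(-3\right) = -7 - 3 = -10$)
$H = -110$ ($H = 11 \left(-5\right) 2 = \left(-55\right) 2 = -110$)
$W{\left(-21 \right)} - H = -21 - -110 = -21 + 110 = 89$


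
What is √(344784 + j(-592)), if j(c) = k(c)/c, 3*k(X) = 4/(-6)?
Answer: √67969338698/444 ≈ 587.18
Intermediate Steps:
k(X) = -2/9 (k(X) = (4/(-6))/3 = (4*(-⅙))/3 = (⅓)*(-⅔) = -2/9)
j(c) = -2/(9*c)
√(344784 + j(-592)) = √(344784 - 2/9/(-592)) = √(344784 - 2/9*(-1/592)) = √(344784 + 1/2664) = √(918504577/2664) = √67969338698/444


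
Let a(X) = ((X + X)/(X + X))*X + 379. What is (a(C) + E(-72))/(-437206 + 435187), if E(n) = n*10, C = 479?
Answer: -46/673 ≈ -0.068351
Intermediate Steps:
E(n) = 10*n
a(X) = 379 + X (a(X) = ((2*X)/((2*X)))*X + 379 = ((2*X)*(1/(2*X)))*X + 379 = 1*X + 379 = X + 379 = 379 + X)
(a(C) + E(-72))/(-437206 + 435187) = ((379 + 479) + 10*(-72))/(-437206 + 435187) = (858 - 720)/(-2019) = 138*(-1/2019) = -46/673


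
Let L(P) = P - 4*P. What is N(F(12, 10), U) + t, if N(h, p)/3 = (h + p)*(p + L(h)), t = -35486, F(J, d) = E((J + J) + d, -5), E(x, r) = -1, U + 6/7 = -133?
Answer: 855298/49 ≈ 17455.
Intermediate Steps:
U = -937/7 (U = -6/7 - 133 = -937/7 ≈ -133.86)
F(J, d) = -1
L(P) = -3*P
N(h, p) = 3*(h + p)*(p - 3*h) (N(h, p) = 3*((h + p)*(p - 3*h)) = 3*(h + p)*(p - 3*h))
N(F(12, 10), U) + t = (-9*(-1)**2 + 3*(-937/7)**2 - 6*(-1)*(-937/7)) - 35486 = (-9*1 + 3*(877969/49) - 5622/7) - 35486 = (-9 + 2633907/49 - 5622/7) - 35486 = 2594112/49 - 35486 = 855298/49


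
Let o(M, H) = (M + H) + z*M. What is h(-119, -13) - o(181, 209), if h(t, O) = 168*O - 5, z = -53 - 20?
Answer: 10634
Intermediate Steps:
z = -73
h(t, O) = -5 + 168*O
o(M, H) = H - 72*M (o(M, H) = (M + H) - 73*M = (H + M) - 73*M = H - 72*M)
h(-119, -13) - o(181, 209) = (-5 + 168*(-13)) - (209 - 72*181) = (-5 - 2184) - (209 - 13032) = -2189 - 1*(-12823) = -2189 + 12823 = 10634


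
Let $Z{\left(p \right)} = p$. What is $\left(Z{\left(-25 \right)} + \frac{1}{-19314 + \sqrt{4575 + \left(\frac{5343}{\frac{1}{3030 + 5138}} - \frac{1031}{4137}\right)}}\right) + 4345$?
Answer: $\frac{101494916659179}{23494193990} - \frac{\sqrt{186748652336946}}{681331625710} \approx 4320.0$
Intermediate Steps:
$\left(Z{\left(-25 \right)} + \frac{1}{-19314 + \sqrt{4575 + \left(\frac{5343}{\frac{1}{3030 + 5138}} - \frac{1031}{4137}\right)}}\right) + 4345 = \left(-25 + \frac{1}{-19314 + \sqrt{4575 + \left(\frac{5343}{\frac{1}{3030 + 5138}} - \frac{1031}{4137}\right)}}\right) + 4345 = \left(-25 + \frac{1}{-19314 + \sqrt{4575 + \left(\frac{5343}{\frac{1}{8168}} - \frac{1031}{4137}\right)}}\right) + 4345 = \left(-25 + \frac{1}{-19314 + \sqrt{4575 - \left(\frac{1031}{4137} - 5343 \frac{1}{\frac{1}{8168}}\right)}}\right) + 4345 = \left(-25 + \frac{1}{-19314 + \sqrt{4575 + \left(5343 \cdot 8168 - \frac{1031}{4137}\right)}}\right) + 4345 = \left(-25 + \frac{1}{-19314 + \sqrt{4575 + \left(43641624 - \frac{1031}{4137}\right)}}\right) + 4345 = \left(-25 + \frac{1}{-19314 + \sqrt{4575 + \frac{180545397457}{4137}}}\right) + 4345 = \left(-25 + \frac{1}{-19314 + \sqrt{\frac{180564324232}{4137}}}\right) + 4345 = \left(-25 + \frac{1}{-19314 + \frac{2 \sqrt{186748652336946}}{4137}}\right) + 4345 = 4320 + \frac{1}{-19314 + \frac{2 \sqrt{186748652336946}}{4137}}$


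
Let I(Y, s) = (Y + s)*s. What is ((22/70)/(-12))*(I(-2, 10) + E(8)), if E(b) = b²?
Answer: -132/35 ≈ -3.7714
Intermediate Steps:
I(Y, s) = s*(Y + s)
((22/70)/(-12))*(I(-2, 10) + E(8)) = ((22/70)/(-12))*(10*(-2 + 10) + 8²) = ((22*(1/70))*(-1/12))*(10*8 + 64) = ((11/35)*(-1/12))*(80 + 64) = -11/420*144 = -132/35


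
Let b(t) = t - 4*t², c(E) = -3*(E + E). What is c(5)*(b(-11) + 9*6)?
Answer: 13230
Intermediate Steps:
c(E) = -6*E
b(t) = t - 4*t²
c(5)*(b(-11) + 9*6) = (-6*5)*(-11*(1 - 4*(-11)) + 9*6) = -30*(-11*(1 + 44) + 54) = -30*(-11*45 + 54) = -30*(-495 + 54) = -30*(-441) = 13230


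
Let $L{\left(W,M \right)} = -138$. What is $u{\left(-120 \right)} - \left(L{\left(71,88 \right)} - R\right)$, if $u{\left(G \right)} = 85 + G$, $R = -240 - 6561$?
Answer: $-6698$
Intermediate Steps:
$R = -6801$
$u{\left(-120 \right)} - \left(L{\left(71,88 \right)} - R\right) = \left(85 - 120\right) - \left(-138 - -6801\right) = -35 - \left(-138 + 6801\right) = -35 - 6663 = -6698$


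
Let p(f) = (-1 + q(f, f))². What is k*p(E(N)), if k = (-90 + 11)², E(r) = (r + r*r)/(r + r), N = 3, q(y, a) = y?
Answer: 6241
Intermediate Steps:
E(r) = (r + r²)/(2*r) (E(r) = (r + r²)/((2*r)) = (r + r²)*(1/(2*r)) = (r + r²)/(2*r))
p(f) = (-1 + f)²
k = 6241 (k = (-79)² = 6241)
k*p(E(N)) = 6241*(-1 + (½ + (½)*3))² = 6241*(-1 + (½ + 3/2))² = 6241*(-1 + 2)² = 6241*1² = 6241*1 = 6241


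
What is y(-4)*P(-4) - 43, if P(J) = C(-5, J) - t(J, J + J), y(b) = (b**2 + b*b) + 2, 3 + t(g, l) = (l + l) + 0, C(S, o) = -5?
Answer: 433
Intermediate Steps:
t(g, l) = -3 + 2*l (t(g, l) = -3 + ((l + l) + 0) = -3 + (2*l + 0) = -3 + 2*l)
y(b) = 2 + 2*b**2 (y(b) = (b**2 + b**2) + 2 = 2*b**2 + 2 = 2 + 2*b**2)
P(J) = -2 - 4*J (P(J) = -5 - (-3 + 2*(J + J)) = -5 - (-3 + 2*(2*J)) = -5 - (-3 + 4*J) = -5 + (3 - 4*J) = -2 - 4*J)
y(-4)*P(-4) - 43 = (2 + 2*(-4)**2)*(-2 - 4*(-4)) - 43 = (2 + 2*16)*(-2 + 16) - 43 = (2 + 32)*14 - 43 = 34*14 - 43 = 476 - 43 = 433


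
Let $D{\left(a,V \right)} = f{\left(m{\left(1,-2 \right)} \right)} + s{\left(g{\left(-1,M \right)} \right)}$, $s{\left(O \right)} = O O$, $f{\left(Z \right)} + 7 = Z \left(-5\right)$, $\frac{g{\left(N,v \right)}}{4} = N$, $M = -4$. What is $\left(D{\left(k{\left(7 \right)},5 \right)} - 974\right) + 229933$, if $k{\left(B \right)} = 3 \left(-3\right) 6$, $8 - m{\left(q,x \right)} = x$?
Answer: $228918$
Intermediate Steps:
$m{\left(q,x \right)} = 8 - x$
$g{\left(N,v \right)} = 4 N$
$k{\left(B \right)} = -54$ ($k{\left(B \right)} = \left(-9\right) 6 = -54$)
$f{\left(Z \right)} = -7 - 5 Z$ ($f{\left(Z \right)} = -7 + Z \left(-5\right) = -7 - 5 Z$)
$s{\left(O \right)} = O^{2}$
$D{\left(a,V \right)} = -41$ ($D{\left(a,V \right)} = \left(-7 - 5 \left(8 - -2\right)\right) + \left(4 \left(-1\right)\right)^{2} = \left(-7 - 5 \left(8 + 2\right)\right) + \left(-4\right)^{2} = \left(-7 - 50\right) + 16 = -57 + 16 = -41$)
$\left(D{\left(k{\left(7 \right)},5 \right)} - 974\right) + 229933 = \left(-41 - 974\right) + 229933 = -1015 + 229933 = 228918$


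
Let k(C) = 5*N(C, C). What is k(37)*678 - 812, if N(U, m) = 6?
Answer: 19528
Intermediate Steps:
k(C) = 30 (k(C) = 5*6 = 30)
k(37)*678 - 812 = 30*678 - 812 = 20340 - 812 = 19528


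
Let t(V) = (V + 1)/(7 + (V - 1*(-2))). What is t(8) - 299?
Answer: -5074/17 ≈ -298.47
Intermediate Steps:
t(V) = (1 + V)/(9 + V) (t(V) = (1 + V)/(7 + (V + 2)) = (1 + V)/(7 + (2 + V)) = (1 + V)/(9 + V))
t(8) - 299 = (1 + 8)/(9 + 8) - 299 = 9/17 - 299 = -5074/17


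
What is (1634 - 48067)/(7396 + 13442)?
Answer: -46433/20838 ≈ -2.2283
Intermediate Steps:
(1634 - 48067)/(7396 + 13442) = -46433/20838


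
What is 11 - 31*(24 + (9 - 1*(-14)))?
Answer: -1446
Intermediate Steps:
11 - 31*(24 + (9 - 1*(-14))) = 11 - 31*(24 + (9 + 14)) = 11 - 31*(24 + 23) = 11 - 31*47 = 11 - 1457 = -1446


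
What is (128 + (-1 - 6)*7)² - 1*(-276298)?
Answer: 282539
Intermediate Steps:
(128 + (-1 - 6)*7)² - 1*(-276298) = (128 - 7*7)² + 276298 = (128 - 49)² + 276298 = 79² + 276298 = 6241 + 276298 = 282539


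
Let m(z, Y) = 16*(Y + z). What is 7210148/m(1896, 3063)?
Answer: 1802537/19836 ≈ 90.872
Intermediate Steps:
m(z, Y) = 16*Y + 16*z
7210148/m(1896, 3063) = 7210148/(16*3063 + 16*1896) = 7210148/(49008 + 30336) = 7210148/79344 = 7210148*(1/79344) = 1802537/19836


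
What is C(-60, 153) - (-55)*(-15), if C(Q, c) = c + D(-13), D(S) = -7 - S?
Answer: -666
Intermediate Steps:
C(Q, c) = 6 + c (C(Q, c) = c + (-7 - 1*(-13)) = c + (-7 + 13) = c + 6 = 6 + c)
C(-60, 153) - (-55)*(-15) = (6 + 153) - (-55)*(-15) = 159 - 1*825 = 159 - 825 = -666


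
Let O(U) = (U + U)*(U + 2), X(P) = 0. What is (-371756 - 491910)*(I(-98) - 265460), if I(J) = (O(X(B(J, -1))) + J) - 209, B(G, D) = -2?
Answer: 229533921822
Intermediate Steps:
O(U) = 2*U*(2 + U) (O(U) = (2*U)*(2 + U) = 2*U*(2 + U))
I(J) = -209 + J (I(J) = (2*0*(2 + 0) + J) - 209 = (2*0*2 + J) - 209 = (0 + J) - 209 = J - 209 = -209 + J)
(-371756 - 491910)*(I(-98) - 265460) = (-371756 - 491910)*((-209 - 98) - 265460) = -863666*(-307 - 265460) = -863666*(-265767) = 229533921822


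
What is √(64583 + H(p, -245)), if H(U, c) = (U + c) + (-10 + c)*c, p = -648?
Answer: √126165 ≈ 355.20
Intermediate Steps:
H(U, c) = U + c + c*(-10 + c) (H(U, c) = (U + c) + c*(-10 + c) = U + c + c*(-10 + c))
√(64583 + H(p, -245)) = √(64583 + (-648 + (-245)² - 9*(-245))) = √(64583 + (-648 + 60025 + 2205)) = √(64583 + 61582) = √126165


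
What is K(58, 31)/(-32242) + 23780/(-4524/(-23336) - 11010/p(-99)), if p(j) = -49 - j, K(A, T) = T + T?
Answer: -228219055501/2111383491 ≈ -108.09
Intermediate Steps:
K(A, T) = 2*T
K(58, 31)/(-32242) + 23780/(-4524/(-23336) - 11010/p(-99)) = (2*31)/(-32242) + 23780/(-4524/(-23336) - 11010/(-49 - 1*(-99))) = 62*(-1/32242) + 23780/(-4524*(-1/23336) - 11010/(-49 + 99)) = -31/16121 + 23780/(1131/5834 - 11010/50) = -31/16121 + 23780/(1131/5834 - 11010*1/50) = -31/16121 + 23780/(1131/5834 - 1101/5) = -31/16121 + 23780/(-6417579/29170) = -31/16121 + 23780*(-29170/6417579) = -31/16121 - 693662600/6417579 = -228219055501/2111383491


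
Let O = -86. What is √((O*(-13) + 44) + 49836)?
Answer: √50998 ≈ 225.83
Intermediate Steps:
√((O*(-13) + 44) + 49836) = √((-86*(-13) + 44) + 49836) = √((1118 + 44) + 49836) = √(1162 + 49836) = √50998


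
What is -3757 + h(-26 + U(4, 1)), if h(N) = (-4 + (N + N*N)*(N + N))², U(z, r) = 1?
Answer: 900236259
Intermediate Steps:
h(N) = (-4 + 2*N*(N + N²))² (h(N) = (-4 + (N + N²)*(2*N))² = (-4 + 2*N*(N + N²))²)
-3757 + h(-26 + U(4, 1)) = -3757 + 4*(-2 + (-26 + 1)² + (-26 + 1)³)² = -3757 + 4*(-2 + (-25)² + (-25)³)² = -3757 + 4*(-2 + 625 - 15625)² = -3757 + 4*(-15002)² = -3757 + 4*225060004 = -3757 + 900240016 = 900236259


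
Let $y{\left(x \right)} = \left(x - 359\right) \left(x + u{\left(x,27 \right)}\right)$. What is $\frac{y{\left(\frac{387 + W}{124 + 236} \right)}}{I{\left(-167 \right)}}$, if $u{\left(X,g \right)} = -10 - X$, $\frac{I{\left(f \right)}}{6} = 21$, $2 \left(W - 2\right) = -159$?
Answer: $\frac{257861}{9072} \approx 28.424$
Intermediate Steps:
$W = - \frac{155}{2}$ ($W = 2 + \frac{1}{2} \left(-159\right) = 2 - \frac{159}{2} = - \frac{155}{2} \approx -77.5$)
$I{\left(f \right)} = 126$ ($I{\left(f \right)} = 6 \cdot 21 = 126$)
$y{\left(x \right)} = 3590 - 10 x$ ($y{\left(x \right)} = \left(x - 359\right) \left(x - \left(10 + x\right)\right) = \left(-359 + x\right) \left(-10\right) = 3590 - 10 x$)
$\frac{y{\left(\frac{387 + W}{124 + 236} \right)}}{I{\left(-167 \right)}} = \frac{3590 - 10 \frac{387 - \frac{155}{2}}{124 + 236}}{126} = \left(3590 - 10 \frac{619}{2 \cdot 360}\right) \frac{1}{126} = \left(3590 - 10 \cdot \frac{619}{2} \cdot \frac{1}{360}\right) \frac{1}{126} = \left(3590 - \frac{619}{72}\right) \frac{1}{126} = \frac{257861}{72} \cdot \frac{1}{126} = \frac{257861}{9072}$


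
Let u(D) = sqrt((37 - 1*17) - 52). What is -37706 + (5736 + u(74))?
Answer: -31970 + 4*I*sqrt(2) ≈ -31970.0 + 5.6569*I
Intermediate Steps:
u(D) = 4*I*sqrt(2) (u(D) = sqrt((37 - 17) - 52) = sqrt(20 - 52) = sqrt(-32) = 4*I*sqrt(2))
-37706 + (5736 + u(74)) = -37706 + (5736 + 4*I*sqrt(2)) = -31970 + 4*I*sqrt(2)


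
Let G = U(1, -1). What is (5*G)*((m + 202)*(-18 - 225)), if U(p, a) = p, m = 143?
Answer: -419175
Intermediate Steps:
G = 1
(5*G)*((m + 202)*(-18 - 225)) = (5*1)*((143 + 202)*(-18 - 225)) = 5*(345*(-243)) = 5*(-83835) = -419175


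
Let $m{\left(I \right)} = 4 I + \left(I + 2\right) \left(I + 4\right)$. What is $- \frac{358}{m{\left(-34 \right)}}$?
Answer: $- \frac{179}{412} \approx -0.43447$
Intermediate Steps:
$m{\left(I \right)} = 4 I + \left(2 + I\right) \left(4 + I\right)$
$- \frac{358}{m{\left(-34 \right)}} = - \frac{358}{8 + \left(-34\right)^{2} + 10 \left(-34\right)} = - \frac{358}{8 + 1156 - 340} = - \frac{358}{824} = \left(-358\right) \frac{1}{824} = - \frac{179}{412}$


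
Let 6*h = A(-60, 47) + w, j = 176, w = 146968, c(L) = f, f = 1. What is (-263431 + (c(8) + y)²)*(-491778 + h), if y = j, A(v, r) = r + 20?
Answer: 325364413283/3 ≈ 1.0845e+11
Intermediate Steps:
A(v, r) = 20 + r
c(L) = 1
y = 176
h = 147035/6 (h = ((20 + 47) + 146968)/6 = (67 + 146968)/6 = (⅙)*147035 = 147035/6 ≈ 24506.)
(-263431 + (c(8) + y)²)*(-491778 + h) = (-263431 + (1 + 176)²)*(-491778 + 147035/6) = (-263431 + 177²)*(-2803633/6) = (-263431 + 31329)*(-2803633/6) = -232102*(-2803633/6) = 325364413283/3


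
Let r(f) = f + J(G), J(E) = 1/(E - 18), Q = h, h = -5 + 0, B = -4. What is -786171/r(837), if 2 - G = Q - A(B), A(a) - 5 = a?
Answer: -7861710/8369 ≈ -939.38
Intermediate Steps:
A(a) = 5 + a
h = -5
Q = -5
G = 8 (G = 2 - (-5 - (5 - 4)) = 2 - (-5 - 1*1) = 2 - (-5 - 1) = 2 - 1*(-6) = 2 + 6 = 8)
J(E) = 1/(-18 + E)
r(f) = -⅒ + f (r(f) = f + 1/(-18 + 8) = f + 1/(-10) = f - ⅒ = -⅒ + f)
-786171/r(837) = -786171/(-⅒ + 837) = -786171/8369/10 = -786171*10/8369 = -7861710/8369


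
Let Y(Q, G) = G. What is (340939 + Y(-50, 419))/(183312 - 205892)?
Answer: -170679/11290 ≈ -15.118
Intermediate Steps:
(340939 + Y(-50, 419))/(183312 - 205892) = (340939 + 419)/(183312 - 205892) = 341358/(-22580) = 341358*(-1/22580) = -170679/11290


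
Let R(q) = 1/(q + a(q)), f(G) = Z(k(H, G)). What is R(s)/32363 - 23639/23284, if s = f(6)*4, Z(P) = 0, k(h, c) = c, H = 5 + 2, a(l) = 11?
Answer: -8415295243/8288941012 ≈ -1.0152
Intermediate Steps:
H = 7
f(G) = 0
s = 0 (s = 0*4 = 0)
R(q) = 1/(11 + q) (R(q) = 1/(q + 11) = 1/(11 + q))
R(s)/32363 - 23639/23284 = 1/((11 + 0)*32363) - 23639/23284 = (1/32363)/11 - 23639*1/23284 = (1/11)*(1/32363) - 23639/23284 = 1/355993 - 23639/23284 = -8415295243/8288941012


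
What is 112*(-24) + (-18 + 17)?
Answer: -2689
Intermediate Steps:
112*(-24) + (-18 + 17) = -2688 - 1 = -2689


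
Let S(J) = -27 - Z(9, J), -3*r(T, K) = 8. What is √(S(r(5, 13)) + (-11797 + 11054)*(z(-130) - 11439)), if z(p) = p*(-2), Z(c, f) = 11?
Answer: √8305959 ≈ 2882.0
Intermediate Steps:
r(T, K) = -8/3 (r(T, K) = -⅓*8 = -8/3)
z(p) = -2*p
S(J) = -38 (S(J) = -27 - 1*11 = -27 - 11 = -38)
√(S(r(5, 13)) + (-11797 + 11054)*(z(-130) - 11439)) = √(-38 + (-11797 + 11054)*(-2*(-130) - 11439)) = √(-38 - 743*(260 - 11439)) = √(-38 - 743*(-11179)) = √(-38 + 8305997) = √8305959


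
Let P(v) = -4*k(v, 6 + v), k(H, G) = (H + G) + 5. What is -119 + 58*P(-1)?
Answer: -2207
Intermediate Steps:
k(H, G) = 5 + G + H (k(H, G) = (G + H) + 5 = 5 + G + H)
P(v) = -44 - 8*v (P(v) = -4*(5 + (6 + v) + v) = -4*(11 + 2*v) = -44 - 8*v)
-119 + 58*P(-1) = -119 + 58*(-44 - 8*(-1)) = -119 + 58*(-44 + 8) = -119 + 58*(-36) = -119 - 2088 = -2207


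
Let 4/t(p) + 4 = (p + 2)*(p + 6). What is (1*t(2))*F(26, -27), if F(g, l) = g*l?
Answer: -702/7 ≈ -100.29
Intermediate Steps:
t(p) = 4/(-4 + (2 + p)*(6 + p)) (t(p) = 4/(-4 + (p + 2)*(p + 6)) = 4/(-4 + (2 + p)*(6 + p)))
(1*t(2))*F(26, -27) = (1*(4/(8 + 2² + 8*2)))*(26*(-27)) = (1*(4/(8 + 4 + 16)))*(-702) = (1*(4/28))*(-702) = (1*(4*(1/28)))*(-702) = (1*(⅐))*(-702) = (⅐)*(-702) = -702/7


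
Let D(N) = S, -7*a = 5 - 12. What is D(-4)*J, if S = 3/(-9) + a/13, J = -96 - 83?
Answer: 1790/39 ≈ 45.897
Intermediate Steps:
J = -179
a = 1 (a = -(5 - 12)/7 = -⅐*(-7) = 1)
S = -10/39 (S = 3/(-9) + 1/13 = 3*(-⅑) + 1*(1/13) = -⅓ + 1/13 = -10/39 ≈ -0.25641)
D(N) = -10/39
D(-4)*J = -10/39*(-179) = 1790/39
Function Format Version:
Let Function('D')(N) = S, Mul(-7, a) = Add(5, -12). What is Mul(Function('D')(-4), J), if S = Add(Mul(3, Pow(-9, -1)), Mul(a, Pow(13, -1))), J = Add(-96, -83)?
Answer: Rational(1790, 39) ≈ 45.897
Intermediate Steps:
J = -179
a = 1 (a = Mul(Rational(-1, 7), Add(5, -12)) = Mul(Rational(-1, 7), -7) = 1)
S = Rational(-10, 39) (S = Add(Mul(3, Pow(-9, -1)), Mul(1, Pow(13, -1))) = Add(Mul(3, Rational(-1, 9)), Mul(1, Rational(1, 13))) = Add(Rational(-1, 3), Rational(1, 13)) = Rational(-10, 39) ≈ -0.25641)
Function('D')(N) = Rational(-10, 39)
Mul(Function('D')(-4), J) = Mul(Rational(-10, 39), -179) = Rational(1790, 39)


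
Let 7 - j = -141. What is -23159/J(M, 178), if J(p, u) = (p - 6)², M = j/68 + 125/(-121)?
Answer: -97991495591/99800100 ≈ -981.88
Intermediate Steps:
j = 148 (j = 7 - 1*(-141) = 7 + 141 = 148)
M = 2352/2057 (M = 148/68 + 125/(-121) = 148*(1/68) + 125*(-1/121) = 37/17 - 125/121 = 2352/2057 ≈ 1.1434)
J(p, u) = (-6 + p)²
-23159/J(M, 178) = -23159/(-6 + 2352/2057)² = -23159/((-9990/2057)²) = -23159/99800100/4231249 = -23159*4231249/99800100 = -97991495591/99800100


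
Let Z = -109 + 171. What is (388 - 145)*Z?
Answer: 15066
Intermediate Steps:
Z = 62
(388 - 145)*Z = (388 - 145)*62 = 243*62 = 15066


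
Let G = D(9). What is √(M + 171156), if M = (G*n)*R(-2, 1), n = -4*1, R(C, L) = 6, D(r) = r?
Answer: 2*√42735 ≈ 413.45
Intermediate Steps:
G = 9
n = -4
M = -216 (M = (9*(-4))*6 = -36*6 = -216)
√(M + 171156) = √(-216 + 171156) = √170940 = 2*√42735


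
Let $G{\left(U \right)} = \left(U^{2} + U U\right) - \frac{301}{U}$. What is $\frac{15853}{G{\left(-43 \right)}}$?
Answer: $\frac{15853}{3705} \approx 4.2788$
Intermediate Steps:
$G{\left(U \right)} = - \frac{301}{U} + 2 U^{2}$ ($G{\left(U \right)} = \left(U^{2} + U^{2}\right) - \frac{301}{U} = 2 U^{2} - \frac{301}{U} = - \frac{301}{U} + 2 U^{2}$)
$\frac{15853}{G{\left(-43 \right)}} = \frac{15853}{\frac{1}{-43} \left(-301 + 2 \left(-43\right)^{3}\right)} = \frac{15853}{\left(- \frac{1}{43}\right) \left(-301 + 2 \left(-79507\right)\right)} = \frac{15853}{\left(- \frac{1}{43}\right) \left(-301 - 159014\right)} = \frac{15853}{\left(- \frac{1}{43}\right) \left(-159315\right)} = \frac{15853}{3705}$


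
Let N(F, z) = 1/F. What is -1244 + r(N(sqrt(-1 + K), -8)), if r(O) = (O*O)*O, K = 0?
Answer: -1244 + I ≈ -1244.0 + 1.0*I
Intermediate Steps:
r(O) = O**3 (r(O) = O**2*O = O**3)
-1244 + r(N(sqrt(-1 + K), -8)) = -1244 + (1/(sqrt(-1 + 0)))**3 = -1244 + (1/(sqrt(-1)))**3 = -1244 + (1/I)**3 = -1244 + (-I)**3 = -1244 + I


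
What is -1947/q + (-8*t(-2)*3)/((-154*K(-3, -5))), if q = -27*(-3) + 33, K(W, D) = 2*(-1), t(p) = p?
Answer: -49517/2926 ≈ -16.923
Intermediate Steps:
K(W, D) = -2
q = 114 (q = 81 + 33 = 114)
-1947/q + (-8*t(-2)*3)/((-154*K(-3, -5))) = -1947/114 + (-8*(-2)*3)/((-154*(-2))) = -1947*1/114 + (16*3)/308 = -649/38 + 48*(1/308) = -649/38 + 12/77 = -49517/2926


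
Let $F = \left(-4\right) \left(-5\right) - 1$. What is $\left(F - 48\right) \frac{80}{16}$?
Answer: $-145$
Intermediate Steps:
$F = 19$ ($F = 20 - 1 = 19$)
$\left(F - 48\right) \frac{80}{16} = \left(19 - 48\right) \frac{80}{16} = - 29 \cdot 80 \cdot \frac{1}{16} = \left(-29\right) 5 = -145$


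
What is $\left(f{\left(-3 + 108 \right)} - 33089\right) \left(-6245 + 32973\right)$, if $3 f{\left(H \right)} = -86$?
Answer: $- \frac{2655506984}{3} \approx -8.8517 \cdot 10^{8}$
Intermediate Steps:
$f{\left(H \right)} = - \frac{86}{3}$ ($f{\left(H \right)} = \frac{1}{3} \left(-86\right) = - \frac{86}{3}$)
$\left(f{\left(-3 + 108 \right)} - 33089\right) \left(-6245 + 32973\right) = \left(- \frac{86}{3} - 33089\right) \left(-6245 + 32973\right) = \left(- \frac{99353}{3}\right) 26728 = - \frac{2655506984}{3}$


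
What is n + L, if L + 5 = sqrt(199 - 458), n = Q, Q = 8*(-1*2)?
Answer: -21 + I*sqrt(259) ≈ -21.0 + 16.093*I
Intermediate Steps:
Q = -16 (Q = 8*(-2) = -16)
n = -16
L = -5 + I*sqrt(259) (L = -5 + sqrt(199 - 458) = -5 + sqrt(-259) = -5 + I*sqrt(259) ≈ -5.0 + 16.093*I)
n + L = -16 + (-5 + I*sqrt(259)) = -21 + I*sqrt(259)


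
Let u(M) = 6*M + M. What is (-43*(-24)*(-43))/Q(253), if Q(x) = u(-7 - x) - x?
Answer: 14792/691 ≈ 21.407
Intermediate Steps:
u(M) = 7*M
Q(x) = -49 - 8*x (Q(x) = 7*(-7 - x) - x = (-49 - 7*x) - x = -49 - 8*x)
(-43*(-24)*(-43))/Q(253) = (-43*(-24)*(-43))/(-49 - 8*253) = (1032*(-43))/(-49 - 2024) = -44376/(-2073) = -44376*(-1/2073) = 14792/691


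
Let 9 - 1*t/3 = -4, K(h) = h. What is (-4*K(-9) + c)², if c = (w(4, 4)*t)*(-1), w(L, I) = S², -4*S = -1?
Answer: 288369/256 ≈ 1126.4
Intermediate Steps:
S = ¼ (S = -¼*(-1) = ¼ ≈ 0.25000)
w(L, I) = 1/16 (w(L, I) = (¼)² = 1/16)
t = 39 (t = 27 - 3*(-4) = 27 + 12 = 39)
c = -39/16 (c = ((1/16)*39)*(-1) = (39/16)*(-1) = -39/16 ≈ -2.4375)
(-4*K(-9) + c)² = (-4*(-9) - 39/16)² = (36 - 39/16)² = (537/16)² = 288369/256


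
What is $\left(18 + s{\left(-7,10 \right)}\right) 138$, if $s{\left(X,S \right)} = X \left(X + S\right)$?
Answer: $-414$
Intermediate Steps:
$s{\left(X,S \right)} = X \left(S + X\right)$
$\left(18 + s{\left(-7,10 \right)}\right) 138 = \left(18 - 7 \left(10 - 7\right)\right) 138 = \left(18 - 21\right) 138 = \left(-3\right) 138 = -414$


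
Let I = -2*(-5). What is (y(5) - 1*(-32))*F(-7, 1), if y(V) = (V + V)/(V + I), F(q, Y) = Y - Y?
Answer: 0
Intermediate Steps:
I = 10
F(q, Y) = 0
y(V) = 2*V/(10 + V) (y(V) = (V + V)/(V + 10) = (2*V)/(10 + V) = 2*V/(10 + V))
(y(5) - 1*(-32))*F(-7, 1) = (2*5/(10 + 5) - 1*(-32))*0 = (2*5/15 + 32)*0 = (2*5*(1/15) + 32)*0 = (2/3 + 32)*0 = (98/3)*0 = 0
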